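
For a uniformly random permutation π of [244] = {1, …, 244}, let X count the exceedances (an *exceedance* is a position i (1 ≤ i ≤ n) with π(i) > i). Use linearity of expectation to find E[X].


Write X = Σ_{i=1}^{244} X_i, where X_i = 1_{π(i) > i}.
For each fixed i, π(i) is uniform over {1, …, 244} (marginal of a uniform permutation), so P[π(i) > i] = (n − i)/n. Summing: Σ_{i=1}^{244} (n − i)/n = (0 + 1 + … + 243)/244 = 244(244 − 1)/(2·244) = (244 − 1)/2.
Hence E[X] = Σ_{i=1}^{244} (244 − i)/244 = 243/2 ≈ 121.50000.

E[X] = 243/2 = 121.50000.


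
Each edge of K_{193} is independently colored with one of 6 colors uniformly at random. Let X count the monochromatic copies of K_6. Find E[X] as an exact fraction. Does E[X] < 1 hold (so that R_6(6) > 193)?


E[X] = C(193, 6) · 6^{1 − 15} = 66364016544 · 6^{−14} = 66364016544/78364164096.
As a reduced fraction: E[X] = 230430613/272097792 ≈ 0.846867.
Is E[X] < 1? YES.
Since E[X] < 1, there exists a 6-coloring of K_{193} with no monochromatic K_6; hence R_6(6) > 193.

E[X] = 230430613/272097792 ≈ 0.846867; E[X] < 1, so R_6(6) > 193.


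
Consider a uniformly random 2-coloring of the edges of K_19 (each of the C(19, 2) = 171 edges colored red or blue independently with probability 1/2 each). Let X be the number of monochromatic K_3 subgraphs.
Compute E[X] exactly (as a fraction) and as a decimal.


Let X = Σ_S X_S over the C(19, 3) = 969 subsets S of size 3, where X_S = 1 if the K_3 on S is monochromatic.
For a fixed S, the K_3 on S has C(3, 2) = 3 edges. P[all 3 edges red] = (1/2)^3, and likewise for blue, so P[monochromatic] = 2·(1/2)^3 = 2^{1 − 3} = 1/4.
By linearity of expectation: E[X] = C(19, 3) · 2^{1 − 3} = 969 · 1/4 = 969/4.
Numerically: E[X] ≈ 242.25000.

E[X] = C(19,3)·2^(1−C(3,2)) = 969/4 ≈ 242.25000.


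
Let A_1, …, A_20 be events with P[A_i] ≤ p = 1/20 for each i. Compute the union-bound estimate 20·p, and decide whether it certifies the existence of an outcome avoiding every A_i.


Union bound: P[∪_{i=1}^{20} A_i] ≤ Σ_i P[A_i] ≤ 20·p = 20·(1/20) = 1.
Numerically: 1 ≈ 1.0000000.
Is 1 < 1? NO.
Since the bound 1 is ≥ 1, the union bound is uninformative here; it does NOT by itself certify existence.

20·p = 1 ≈ 1.0000000; existence NOT certified by the union bound.


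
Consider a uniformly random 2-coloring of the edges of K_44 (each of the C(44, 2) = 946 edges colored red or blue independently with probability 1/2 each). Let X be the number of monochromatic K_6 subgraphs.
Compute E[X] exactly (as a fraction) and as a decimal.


Let X = Σ_S X_S over the C(44, 6) = 7059052 subsets S of size 6, where X_S = 1 if the K_6 on S is monochromatic.
For a fixed S, the K_6 on S has C(6, 2) = 15 edges. P[all 15 edges red] = (1/2)^15, and likewise for blue, so P[monochromatic] = 2·(1/2)^15 = 2^{1 − 15} = 1/16384.
By linearity of expectation: E[X] = C(44, 6) · 2^{1 − 15} = 7059052 · 1/16384 = 1764763/4096.
Numerically: E[X] ≈ 430.85034.

E[X] = C(44,6)·2^(1−C(6,2)) = 1764763/4096 ≈ 430.85034.


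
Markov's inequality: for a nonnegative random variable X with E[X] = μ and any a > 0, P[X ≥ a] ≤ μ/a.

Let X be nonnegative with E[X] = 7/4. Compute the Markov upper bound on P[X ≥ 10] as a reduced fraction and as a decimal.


μ = E[X] = 7/4, a = 10.
Markov: P[X ≥ 10] ≤ μ/a = (7/4)/10 = 7/40.
Numerically: ≈ 0.175000.
(Since a = 10 > μ = 1.750000, the bound 7/40 is < 1 and informative.)

P[X ≥ 10] ≤ 7/40 ≈ 0.175000.


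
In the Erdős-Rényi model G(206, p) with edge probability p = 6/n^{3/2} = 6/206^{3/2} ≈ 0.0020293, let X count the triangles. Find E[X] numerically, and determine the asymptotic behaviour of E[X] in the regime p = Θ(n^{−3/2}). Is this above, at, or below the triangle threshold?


Number of potential triangles: C(206, 3) = 1435820.
Each occurs with probability p³ ≈ (0.0020293)³ ≈ 8.3570165e-09.
By linearity: E[X] = C(206, 3)·p³ ≈ 1435820 · 8.3570165e-09 ≈ 0.01200.
Since α = 3/2 > 1, p = c/n^{3/2} = o(1/n) is below the triangle threshold p ~ 1/n. Asymptotically E[X] ~ (c³/6)·n^{3(1−α)} = (6³/6)·n^{-1.5} → 0, so by Markov's inequality G has no triangles w.h.p.

E[X] ≈ 0.01200; in regime p = Θ(1/n^{3/2}) E[X] tends to 0 (below the triangle threshold p ~ 1/n).


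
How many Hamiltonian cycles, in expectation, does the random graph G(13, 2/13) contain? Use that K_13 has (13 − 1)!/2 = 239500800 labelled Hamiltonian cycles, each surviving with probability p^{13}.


K_13 has (13 − 1)!/2 = 239500800 labelled Hamiltonian cycles.
For each such Hamiltonian cycle H, let X_H = 1 if all 13 edges of H are present in G. Then P[X_H = 1] = p^{13} = (2/13)^{13} = 8192/302875106592253.
Summing the indicators: E[X] = Σ_H E[X_H] = 239500800 · p^{13} = 239500800 · 8192/302875106592253 = 1961990553600/302875106592253.
Numerically: E[X] ≈ 0.00648.

E[X] = 239500800 · (2/13)^{13} = 1961990553600/302875106592253 ≈ 0.00648.


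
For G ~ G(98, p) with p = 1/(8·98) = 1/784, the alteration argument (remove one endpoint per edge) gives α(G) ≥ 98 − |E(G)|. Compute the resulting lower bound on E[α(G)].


E[|E(G)|] = C(98, 2)·p = 4753 · (1/784) = 97/16.
E[α(G)] ≥ n − E[|E(G)|] = 98 − 97/16 = 1471/16.
Numerically: ≈ 91.93750.
(This is only a lower bound; the true E[α(G)] may be larger.)

E[α(G)] ≥ 1471/16 ≈ 91.93750.


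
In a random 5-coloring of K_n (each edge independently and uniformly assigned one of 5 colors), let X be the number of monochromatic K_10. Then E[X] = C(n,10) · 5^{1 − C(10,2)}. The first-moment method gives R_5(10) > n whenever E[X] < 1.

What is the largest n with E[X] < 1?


We need C(n, 10) · 5^{1 − 45} < 1, i.e. C(n, 10) < 5^{45 − 1} = 5684341886080801486968994140625.
Check values of n near the boundary:
  n = 5387: C(5387, 10) = 5624406917627224603154306376491; 5624406917627224603154306376491 < 5684341886080801486968994140625? YES
  n = 5388: C(5388, 10) = 5634865093375880654852250419586; 5634865093375880654852250419586 < 5684341886080801486968994140625? YES
  n = 5389: C(5389, 10) = 5645340767466558997768874792926; 5645340767466558997768874792926 < 5684341886080801486968994140625? YES
  n = 5390: C(5390, 10) = 5655833965919099070255434039753; 5655833965919099070255434039753 < 5684341886080801486968994140625? YES
  n = 5391: C(5391, 10) = 5666344714787188828795213697883; 5666344714787188828795213697883 < 5684341886080801486968994140625? YES
  n = 5392: C(5392, 10) = 5676873040158402483252283957448; 5676873040158402483252283957448 < 5684341886080801486968994140625? YES
  n = 5393: C(5393, 10) = 5687418968154238267170642278008; 5687418968154238267170642278008 < 5684341886080801486968994140625? NO
  n = 5394: C(5394, 10) = 5697982524930156243149785372878; 5697982524930156243149785372878 < 5684341886080801486968994140625? NO
  n = 5395: C(5395, 10) = 5708563736675616143322765475706; 5708563736675616143322765475706 < 5684341886080801486968994140625? NO
The largest n with C(n, 10) < 5684341886080801486968994140625 is n = 5392 (where E[X] = 5676873040158402483252283957448/5684341886080801486968994140625 ≈ 0.998686). Hence R_5(10) > 5392, i.e. R_5(10) ≥ 5393.

Largest n = 5392; hence R_5(10) > 5392.


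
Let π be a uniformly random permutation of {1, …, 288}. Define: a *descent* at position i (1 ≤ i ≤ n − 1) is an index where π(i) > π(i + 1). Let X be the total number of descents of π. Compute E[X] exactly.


Write X = Σ X_I over i = 1, …, 287, with X_I the indicator of one descent.
There are 287 indicators.
For each fixed i, the pair (π(i), π(i+1)) is a uniformly random ordered pair of distinct values from {1, …, 288}; by symmetry P[π(i) > π(i+1)] = 1/2.
By linearity: E[X] = 287 · (1/2) = (288 − 1) · (1/2) = 287/2 ≈ 143.500000.

E[X] = 287/2 = 143.500000.


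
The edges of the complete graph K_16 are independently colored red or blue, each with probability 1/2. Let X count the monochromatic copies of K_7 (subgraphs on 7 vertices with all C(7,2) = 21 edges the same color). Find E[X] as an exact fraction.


Let X = Σ_S X_S over the C(16, 7) = 11440 subsets S of size 7, where X_S = 1 if the K_7 on S is monochromatic.
For a fixed S, the K_7 on S has C(7, 2) = 21 edges. P[all 21 edges red] = (1/2)^21, and likewise for blue, so P[monochromatic] = 2·(1/2)^21 = 2^{1 − 21} = 1/1048576.
Summing: E[X] = C(16, 7) · 2^{1 − 21} = 11440 · 1/1048576 = 715/65536.
Numerically: E[X] ≈ 0.011.

E[X] = C(16,7)·2^(1−C(7,2)) = 715/65536 ≈ 0.011.


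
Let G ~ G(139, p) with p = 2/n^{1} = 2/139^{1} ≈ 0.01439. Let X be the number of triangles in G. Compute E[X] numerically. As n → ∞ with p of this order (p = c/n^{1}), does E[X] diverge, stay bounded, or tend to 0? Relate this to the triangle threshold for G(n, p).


Number of potential triangles: C(139, 3) = 437989.
Each occurs with probability p³ ≈ (0.01439)³ ≈ 2.978829e-06.
By linearity: E[X] = C(139, 3)·p³ ≈ 437989 · 2.978829e-06 ≈ 1.3047.
Here α = 1, so p = 2/n is exactly at the triangle threshold p ~ 1/n. Asymptotically E[X] → c³/6 = 2³/6 = 4/3 ≈ 1.3333, a bounded constant. In this regime the triangle count is asymptotically Poisson(c³/6).

E[X] ≈ 1.3047; in regime p = Θ(1/n^{1}) E[X] stays bounded (at the triangle threshold p ~ 1/n).


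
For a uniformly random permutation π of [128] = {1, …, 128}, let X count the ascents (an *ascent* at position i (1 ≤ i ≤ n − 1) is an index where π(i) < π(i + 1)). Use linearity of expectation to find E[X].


Write X = Σ X_I over i = 1, …, 127, with X_I the indicator of one ascent.
There are 127 indicators.
For each fixed i, the pair (π(i), π(i+1)) is a uniformly random ordered pair of distinct values from {1, …, 128}; by symmetry P[π(i) < π(i+1)] = 1/2.
By linearity: E[X] = 127 · (1/2) = (128 − 1) · (1/2) = 127/2 ≈ 63.500000.

E[X] = 127/2 = 63.500000.


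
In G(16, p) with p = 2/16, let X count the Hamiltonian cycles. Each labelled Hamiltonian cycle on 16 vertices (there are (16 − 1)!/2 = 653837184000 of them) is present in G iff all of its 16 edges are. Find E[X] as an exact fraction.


K_16 has (16 − 1)!/2 = 653837184000 labelled Hamiltonian cycles.
For each such Hamiltonian cycle H, let X_H = 1 if all 16 edges of H are present in G. Then P[X_H = 1] = p^{16} = (1/8)^{16} = 1/281474976710656.
By linearity of expectation: E[X] = Σ_H E[X_H] = 653837184000 · p^{16} = 653837184000 · 1/281474976710656 = 638512875/274877906944.
Numerically: E[X] ≈ 0.002323.

E[X] = 653837184000 · (1/8)^{16} = 638512875/274877906944 ≈ 0.002323.


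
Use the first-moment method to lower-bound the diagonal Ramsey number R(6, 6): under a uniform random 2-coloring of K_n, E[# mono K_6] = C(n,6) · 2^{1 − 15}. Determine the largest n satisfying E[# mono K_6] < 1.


We need C(n, 6) · 2^{1 − 15} < 1, i.e. C(n, 6) < 2^{15 − 1} = 16384.
Check values of n near the boundary:
  n = 16: C(16, 6) = 8008; 8008 < 16384? YES
  n = 17: C(17, 6) = 12376; 12376 < 16384? YES
  n = 18: C(18, 6) = 18564; 18564 < 16384? NO
  n = 19: C(19, 6) = 27132; 27132 < 16384? NO
  n = 20: C(20, 6) = 38760; 38760 < 16384? NO
The largest n with C(n, 6) < 16384 is n = 17 (where E[X] = 1547/2048 ≈ 0.7553711). Hence R(6, 6) > 17, i.e. R(6, 6) ≥ 18.

Largest n = 17; hence R(6, 6) > 17.


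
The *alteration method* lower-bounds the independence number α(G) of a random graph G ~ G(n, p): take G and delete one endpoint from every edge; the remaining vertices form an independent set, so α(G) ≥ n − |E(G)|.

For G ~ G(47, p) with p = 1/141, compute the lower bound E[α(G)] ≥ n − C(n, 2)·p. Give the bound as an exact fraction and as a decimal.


E[|E(G)|] = C(47, 2)·p = 1081 · (1/141) = 23/3.
E[α(G)] ≥ n − E[|E(G)|] = 47 − 23/3 = 118/3.
Numerically: ≈ 39.333.
(This is only a lower bound; the true E[α(G)] may be larger.)

E[α(G)] ≥ 118/3 ≈ 39.333.


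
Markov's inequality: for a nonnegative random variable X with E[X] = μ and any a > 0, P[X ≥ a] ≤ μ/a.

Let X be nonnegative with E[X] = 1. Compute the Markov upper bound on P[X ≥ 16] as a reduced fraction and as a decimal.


μ = E[X] = 1, a = 16.
Markov: P[X ≥ 16] ≤ μ/a = (1)/16 = 1/16.
Numerically: ≈ 0.062.
(Since a = 16 > μ = 1.000, the bound 1/16 is < 1 and informative.)

P[X ≥ 16] ≤ 1/16 ≈ 0.062.


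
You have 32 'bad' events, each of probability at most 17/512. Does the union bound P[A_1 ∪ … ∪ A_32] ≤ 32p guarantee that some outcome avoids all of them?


Union bound: P[∪_{i=1}^{32} A_i] ≤ Σ_i P[A_i] ≤ 32·p = 32·(17/512) = 17/16.
Numerically: 17/16 ≈ 1.0625.
Is 17/16 < 1? NO.
Since the bound 17/16 is ≥ 1, the union bound is uninformative here; it does NOT by itself certify existence.

32·p = 17/16 ≈ 1.0625; existence NOT certified by the union bound.


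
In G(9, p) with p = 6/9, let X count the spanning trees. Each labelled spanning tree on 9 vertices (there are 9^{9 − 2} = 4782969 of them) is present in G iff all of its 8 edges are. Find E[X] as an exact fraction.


K_9 has 9^{9 − 2} = 4782969 labelled spanning trees.
For each such spanning tree H, let X_H = 1 if all 8 edges of H are present in G. Then P[X_H = 1] = p^{8} = (2/3)^{8} = 256/6561.
By linearity: E[X] = Σ_H E[X_H] = 4782969 · p^{8} = 4782969 · 256/6561 = 186624.
Numerically: E[X] ≈ 1.8662e+05.

E[X] = 4782969 · (2/3)^{8} = 186624 ≈ 1.8662e+05.


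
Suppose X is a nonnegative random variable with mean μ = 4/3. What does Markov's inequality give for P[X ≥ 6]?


μ = E[X] = 4/3, a = 6.
Markov: P[X ≥ 6] ≤ μ/a = (4/3)/6 = 2/9.
Numerically: ≈ 0.222222.
(Since a = 6 > μ = 1.333333, the bound 2/9 is < 1 and informative.)

P[X ≥ 6] ≤ 2/9 ≈ 0.222222.


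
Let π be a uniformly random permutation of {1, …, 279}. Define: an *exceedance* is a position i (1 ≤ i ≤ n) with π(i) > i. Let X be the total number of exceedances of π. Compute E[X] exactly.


Write X = Σ_{i=1}^{279} X_i, where X_i = 1_{π(i) > i}.
For each fixed i, π(i) is uniform over {1, …, 279} (marginal of a uniform permutation), so P[π(i) > i] = (n − i)/n. Summing: Σ_{i=1}^{279} (n − i)/n = (0 + 1 + … + 278)/279 = 279(279 − 1)/(2·279) = (279 − 1)/2.
Hence E[X] = Σ_{i=1}^{279} (279 − i)/279 = 139 ≈ 139.000000.

E[X] = 139 = 139.000000.


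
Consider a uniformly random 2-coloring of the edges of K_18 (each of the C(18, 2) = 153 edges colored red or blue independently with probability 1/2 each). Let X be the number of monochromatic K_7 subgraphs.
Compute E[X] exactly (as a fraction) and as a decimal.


Let X = Σ_S X_S over the C(18, 7) = 31824 subsets S of size 7, where X_S = 1 if the K_7 on S is monochromatic.
For a fixed S, the K_7 on S has C(7, 2) = 21 edges. P[all 21 edges red] = (1/2)^21, and likewise for blue, so P[monochromatic] = 2·(1/2)^21 = 2^{1 − 21} = 1/1048576.
By linearity: E[X] = C(18, 7) · 2^{1 − 21} = 31824 · 1/1048576 = 1989/65536.
Numerically: E[X] ≈ 0.030350.

E[X] = C(18,7)·2^(1−C(7,2)) = 1989/65536 ≈ 0.030350.


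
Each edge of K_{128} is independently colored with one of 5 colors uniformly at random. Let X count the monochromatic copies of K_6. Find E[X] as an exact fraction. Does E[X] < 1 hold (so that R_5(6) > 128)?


E[X] = C(128, 6) · 5^{1 − 15} = 5423611200 · 5^{−14} = 5423611200/6103515625.
As a reduced fraction: E[X] = 216944448/244140625 ≈ 0.889.
Is E[X] < 1? YES.
Since E[X] < 1, there exists a 5-coloring of K_{128} with no monochromatic K_6; hence R_5(6) > 128.

E[X] = 216944448/244140625 ≈ 0.889; E[X] < 1, so R_5(6) > 128.


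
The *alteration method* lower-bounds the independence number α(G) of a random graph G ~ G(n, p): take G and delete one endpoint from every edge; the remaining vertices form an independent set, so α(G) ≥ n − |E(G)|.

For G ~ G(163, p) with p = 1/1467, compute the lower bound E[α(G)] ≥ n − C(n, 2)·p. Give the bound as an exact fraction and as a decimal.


E[|E(G)|] = C(163, 2)·p = 13203 · (1/1467) = 9.
E[α(G)] ≥ n − E[|E(G)|] = 163 − 9 = 154.
Numerically: ≈ 154.000.
(This is only a lower bound; the true E[α(G)] may be larger.)

E[α(G)] ≥ 154 ≈ 154.000.


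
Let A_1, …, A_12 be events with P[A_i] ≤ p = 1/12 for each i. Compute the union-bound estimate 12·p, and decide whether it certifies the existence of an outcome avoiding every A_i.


Union bound: P[∪_{i=1}^{12} A_i] ≤ Σ_i P[A_i] ≤ 12·p = 12·(1/12) = 1.
Numerically: 1 ≈ 1.000000.
Is 1 < 1? NO.
Since the bound 1 is ≥ 1, the union bound is uninformative here; it does NOT by itself certify existence.

12·p = 1 ≈ 1.000000; existence NOT certified by the union bound.


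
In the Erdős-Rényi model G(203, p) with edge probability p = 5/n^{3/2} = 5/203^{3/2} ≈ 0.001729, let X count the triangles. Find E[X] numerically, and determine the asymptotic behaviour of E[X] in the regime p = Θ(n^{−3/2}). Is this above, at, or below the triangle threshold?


Number of potential triangles: C(203, 3) = 1373701.
Each occurs with probability p³ ≈ (0.001729)³ ≈ 5.166279e-09.
By linearity: E[X] = C(203, 3)·p³ ≈ 1373701 · 5.166279e-09 ≈ 0.0071.
Since α = 3/2 > 1, p = c/n^{3/2} = o(1/n) is below the triangle threshold p ~ 1/n. Asymptotically E[X] ~ (c³/6)·n^{3(1−α)} = (5³/6)·n^{-1.5} → 0, so by Markov's inequality G has no triangles w.h.p.

E[X] ≈ 0.0071; in regime p = Θ(1/n^{3/2}) E[X] tends to 0 (below the triangle threshold p ~ 1/n).


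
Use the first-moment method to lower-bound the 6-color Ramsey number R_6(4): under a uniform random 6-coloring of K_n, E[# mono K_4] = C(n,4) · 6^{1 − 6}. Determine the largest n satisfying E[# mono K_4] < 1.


We need C(n, 4) · 6^{1 − 6} < 1, i.e. C(n, 4) < 6^{6 − 1} = 7776.
Check values of n near the boundary:
  n = 17: C(17, 4) = 2380; 2380 < 7776? YES
  n = 18: C(18, 4) = 3060; 3060 < 7776? YES
  n = 19: C(19, 4) = 3876; 3876 < 7776? YES
  n = 20: C(20, 4) = 4845; 4845 < 7776? YES
  n = 21: C(21, 4) = 5985; 5985 < 7776? YES
  n = 22: C(22, 4) = 7315; 7315 < 7776? YES
  n = 23: C(23, 4) = 8855; 8855 < 7776? NO
  n = 24: C(24, 4) = 10626; 10626 < 7776? NO
  n = 25: C(25, 4) = 12650; 12650 < 7776? NO
The largest n with C(n, 4) < 7776 is n = 22 (where E[X] = 7315/7776 ≈ 0.94072). Hence R_6(4) > 22, i.e. R_6(4) ≥ 23.

Largest n = 22; hence R_6(4) > 22.


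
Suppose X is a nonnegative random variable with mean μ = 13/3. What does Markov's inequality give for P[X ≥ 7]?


μ = E[X] = 13/3, a = 7.
Markov: P[X ≥ 7] ≤ μ/a = (13/3)/7 = 13/21.
Numerically: ≈ 0.619048.
(Since a = 7 > μ = 4.333333, the bound 13/21 is < 1 and informative.)

P[X ≥ 7] ≤ 13/21 ≈ 0.619048.


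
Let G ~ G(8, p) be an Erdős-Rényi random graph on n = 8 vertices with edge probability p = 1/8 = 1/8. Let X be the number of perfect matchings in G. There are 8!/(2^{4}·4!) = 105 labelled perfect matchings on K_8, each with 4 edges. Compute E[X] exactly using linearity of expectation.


K_8 has 8!/(2^{4}·4!) = 105 labelled perfect matchings.
For each such perfect matching H, let X_H = 1 if all 4 edges of H are present in G. Then P[X_H = 1] = p^{4} = (1/8)^{4} = 1/4096.
Summing the indicators: E[X] = Σ_H E[X_H] = 105 · p^{4} = 105 · 1/4096 = 105/4096.
Numerically: E[X] ≈ 0.025635.

E[X] = 105 · (1/8)^{4} = 105/4096 ≈ 0.025635.


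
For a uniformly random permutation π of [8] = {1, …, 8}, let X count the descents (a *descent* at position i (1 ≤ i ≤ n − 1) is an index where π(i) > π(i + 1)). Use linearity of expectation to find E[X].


Write X = Σ X_I over i = 1, …, 7, with X_I the indicator of one descent.
There are 7 indicators.
For each fixed i, the pair (π(i), π(i+1)) is a uniformly random ordered pair of distinct values from {1, …, 8}; by symmetry P[π(i) > π(i+1)] = 1/2.
By linearity: E[X] = 7 · (1/2) = (8 − 1) · (1/2) = 7/2 ≈ 3.500.

E[X] = 7/2 = 3.500.


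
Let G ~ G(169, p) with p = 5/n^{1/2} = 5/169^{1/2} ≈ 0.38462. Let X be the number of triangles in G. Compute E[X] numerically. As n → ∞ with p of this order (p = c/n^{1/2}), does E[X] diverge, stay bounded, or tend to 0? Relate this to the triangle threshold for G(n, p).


Number of potential triangles: C(169, 3) = 790244.
Each occurs with probability p³ ≈ (0.38462)³ ≈ 5.6895767e-02.
By linearity: E[X] = C(169, 3)·p³ ≈ 790244 · 5.6895767e-02 ≈ 44961.53846.
Since α = 1/2 < 1, p = c/n^{1/2} ≫ 1/n is above the triangle threshold p ~ 1/n. Asymptotically E[X] ~ (c³/6)·n^{3(1−α)} = (5³/6)·n^{1.5} → ∞; triangles are abundant w.h.p.

E[X] ≈ 44961.53846; in regime p = Θ(1/n^{1/2}) E[X] diverges (above the triangle threshold p ~ 1/n).


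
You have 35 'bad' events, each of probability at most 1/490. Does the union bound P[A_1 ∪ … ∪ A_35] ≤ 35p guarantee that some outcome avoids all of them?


Union bound: P[∪_{i=1}^{35} A_i] ≤ Σ_i P[A_i] ≤ 35·p = 35·(1/490) = 1/14.
Numerically: 1/14 ≈ 0.0714286.
Is 1/14 < 1? YES.
Since P[∪ A_i] ≤ 1/14 < 1, the complement has P[∩ A_i^c] ≥ 1 − 1/14 = 13/14 > 0, so some outcome avoids every A_i.

35·p = 1/14 ≈ 0.0714286; existence CERTIFIED by the union bound.


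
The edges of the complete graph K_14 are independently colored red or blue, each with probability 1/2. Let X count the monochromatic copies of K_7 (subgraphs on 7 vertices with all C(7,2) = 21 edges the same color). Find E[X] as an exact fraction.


Let X = Σ_S X_S over the C(14, 7) = 3432 subsets S of size 7, where X_S = 1 if the K_7 on S is monochromatic.
For a fixed S, the K_7 on S has C(7, 2) = 21 edges. P[all 21 edges red] = (1/2)^21, and likewise for blue, so P[monochromatic] = 2·(1/2)^21 = 2^{1 − 21} = 1/1048576.
Summing: E[X] = C(14, 7) · 2^{1 − 21} = 3432 · 1/1048576 = 429/131072.
Numerically: E[X] ≈ 0.003.

E[X] = C(14,7)·2^(1−C(7,2)) = 429/131072 ≈ 0.003.


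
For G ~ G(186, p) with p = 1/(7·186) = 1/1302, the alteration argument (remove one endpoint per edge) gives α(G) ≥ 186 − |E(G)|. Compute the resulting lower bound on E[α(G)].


E[|E(G)|] = C(186, 2)·p = 17205 · (1/1302) = 185/14.
E[α(G)] ≥ n − E[|E(G)|] = 186 − 185/14 = 2419/14.
Numerically: ≈ 172.78571.
(This is only a lower bound; the true E[α(G)] may be larger.)

E[α(G)] ≥ 2419/14 ≈ 172.78571.


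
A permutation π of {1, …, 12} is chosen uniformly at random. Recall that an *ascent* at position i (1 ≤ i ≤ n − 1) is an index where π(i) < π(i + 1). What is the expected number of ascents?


Write X = Σ X_I over i = 1, …, 11, with X_I the indicator of one ascent.
There are 11 indicators.
For each fixed i, the pair (π(i), π(i+1)) is a uniformly random ordered pair of distinct values from {1, …, 12}; by symmetry P[π(i) < π(i+1)] = 1/2.
By linearity: E[X] = 11 · (1/2) = (12 − 1) · (1/2) = 11/2 ≈ 5.5000.

E[X] = 11/2 = 5.5000.


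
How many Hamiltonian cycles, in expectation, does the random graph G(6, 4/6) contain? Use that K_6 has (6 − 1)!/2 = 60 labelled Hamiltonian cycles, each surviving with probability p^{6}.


K_6 has (6 − 1)!/2 = 60 labelled Hamiltonian cycles.
For each such Hamiltonian cycle H, let X_H = 1 if all 6 edges of H are present in G. Then P[X_H = 1] = p^{6} = (2/3)^{6} = 64/729.
Summing the indicators: E[X] = Σ_H E[X_H] = 60 · p^{6} = 60 · 64/729 = 1280/243.
Numerically: E[X] ≈ 5.27.

E[X] = 60 · (2/3)^{6} = 1280/243 ≈ 5.27.


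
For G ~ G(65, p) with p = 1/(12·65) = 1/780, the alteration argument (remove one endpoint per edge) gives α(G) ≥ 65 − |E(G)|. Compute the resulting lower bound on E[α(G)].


E[|E(G)|] = C(65, 2)·p = 2080 · (1/780) = 8/3.
E[α(G)] ≥ n − E[|E(G)|] = 65 − 8/3 = 187/3.
Numerically: ≈ 62.33333.
(This is only a lower bound; the true E[α(G)] may be larger.)

E[α(G)] ≥ 187/3 ≈ 62.33333.


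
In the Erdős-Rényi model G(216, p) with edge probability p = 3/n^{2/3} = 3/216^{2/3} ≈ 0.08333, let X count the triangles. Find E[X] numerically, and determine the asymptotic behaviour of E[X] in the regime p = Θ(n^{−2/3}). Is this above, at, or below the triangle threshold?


Number of potential triangles: C(216, 3) = 1656360.
Each occurs with probability p³ ≈ (0.08333)³ ≈ 5.787037e-04.
By linearity: E[X] = C(216, 3)·p³ ≈ 1656360 · 5.787037e-04 ≈ 958.5417.
Since α = 2/3 < 1, p = c/n^{2/3} ≫ 1/n is above the triangle threshold p ~ 1/n. Asymptotically E[X] ~ (c³/6)·n^{3(1−α)} = (3³/6)·n^{1} → ∞; triangles are abundant w.h.p.

E[X] ≈ 958.5417; in regime p = Θ(1/n^{2/3}) E[X] diverges (above the triangle threshold p ~ 1/n).


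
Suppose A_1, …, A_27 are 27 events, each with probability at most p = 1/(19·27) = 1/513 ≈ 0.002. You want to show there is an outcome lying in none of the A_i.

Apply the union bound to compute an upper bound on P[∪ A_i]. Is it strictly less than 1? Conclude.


Union bound: P[∪_{i=1}^{27} A_i] ≤ Σ_i P[A_i] ≤ 27·p = 27·(1/513) = 1/19.
Numerically: 1/19 ≈ 0.053.
Is 1/19 < 1? YES.
Since P[∪ A_i] ≤ 1/19 < 1, the complement has P[∩ A_i^c] ≥ 1 − 1/19 = 18/19 > 0, so some outcome avoids every A_i.

27·p = 1/19 ≈ 0.053; existence CERTIFIED by the union bound.


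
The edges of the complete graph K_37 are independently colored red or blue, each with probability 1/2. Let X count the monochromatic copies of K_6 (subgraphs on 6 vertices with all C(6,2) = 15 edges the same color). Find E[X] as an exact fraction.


Let X = Σ_S X_S over the C(37, 6) = 2324784 subsets S of size 6, where X_S = 1 if the K_6 on S is monochromatic.
For a fixed S, the K_6 on S has C(6, 2) = 15 edges. P[all 15 edges red] = (1/2)^15, and likewise for blue, so P[monochromatic] = 2·(1/2)^15 = 2^{1 − 15} = 1/16384.
Summing: E[X] = C(37, 6) · 2^{1 − 15} = 2324784 · 1/16384 = 145299/1024.
Numerically: E[X] ≈ 141.89355.

E[X] = C(37,6)·2^(1−C(6,2)) = 145299/1024 ≈ 141.89355.


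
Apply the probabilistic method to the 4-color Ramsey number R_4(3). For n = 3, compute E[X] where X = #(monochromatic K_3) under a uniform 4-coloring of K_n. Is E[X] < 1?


E[X] = C(3, 3) · 4^{1 − 3} = 1 · 4^{−2} = 1/16.
As a reduced fraction: E[X] = 1/16 ≈ 0.0625000.
Is E[X] < 1? YES.
Since E[X] < 1, there exists a 4-coloring of K_{3} with no monochromatic K_3; hence R_4(3) > 3.

E[X] = 1/16 ≈ 0.0625000; E[X] < 1, so R_4(3) > 3.


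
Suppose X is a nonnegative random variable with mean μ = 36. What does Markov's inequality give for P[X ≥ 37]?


μ = E[X] = 36, a = 37.
Markov: P[X ≥ 37] ≤ μ/a = (36)/37 = 36/37.
Numerically: ≈ 0.97297.
(Since a = 37 > μ = 36.00000, the bound 36/37 is < 1 and informative.)

P[X ≥ 37] ≤ 36/37 ≈ 0.97297.


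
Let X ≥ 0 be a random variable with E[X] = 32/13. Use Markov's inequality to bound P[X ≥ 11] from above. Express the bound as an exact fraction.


μ = E[X] = 32/13, a = 11.
Markov: P[X ≥ 11] ≤ μ/a = (32/13)/11 = 32/143.
Numerically: ≈ 0.224.
(Since a = 11 > μ = 2.462, the bound 32/143 is < 1 and informative.)

P[X ≥ 11] ≤ 32/143 ≈ 0.224.


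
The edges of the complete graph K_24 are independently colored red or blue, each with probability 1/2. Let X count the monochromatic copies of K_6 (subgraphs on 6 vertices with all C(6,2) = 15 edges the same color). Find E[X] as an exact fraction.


Let X = Σ_S X_S over the C(24, 6) = 134596 subsets S of size 6, where X_S = 1 if the K_6 on S is monochromatic.
For a fixed S, the K_6 on S has C(6, 2) = 15 edges. P[all 15 edges red] = (1/2)^15, and likewise for blue, so P[monochromatic] = 2·(1/2)^15 = 2^{1 − 15} = 1/16384.
By linearity: E[X] = C(24, 6) · 2^{1 − 15} = 134596 · 1/16384 = 33649/4096.
Numerically: E[X] ≈ 8.215.

E[X] = C(24,6)·2^(1−C(6,2)) = 33649/4096 ≈ 8.215.


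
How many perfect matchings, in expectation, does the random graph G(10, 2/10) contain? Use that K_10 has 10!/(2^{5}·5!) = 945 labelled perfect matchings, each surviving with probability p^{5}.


K_10 has 10!/(2^{5}·5!) = 945 labelled perfect matchings.
For each such perfect matching H, let X_H = 1 if all 5 edges of H are present in G. Then P[X_H = 1] = p^{5} = (1/5)^{5} = 1/3125.
By linearity of expectation: E[X] = Σ_H E[X_H] = 945 · p^{5} = 945 · 1/3125 = 189/625.
Numerically: E[X] ≈ 0.3024.

E[X] = 945 · (1/5)^{5} = 189/625 ≈ 0.3024.


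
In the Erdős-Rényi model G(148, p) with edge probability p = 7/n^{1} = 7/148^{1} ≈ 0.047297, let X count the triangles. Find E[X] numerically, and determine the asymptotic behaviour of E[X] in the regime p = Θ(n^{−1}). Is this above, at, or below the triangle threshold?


Number of potential triangles: C(148, 3) = 529396.
Each occurs with probability p³ ≈ (0.047297)³ ≈ 1.0580568e-04.
By linearity: E[X] = C(148, 3)·p³ ≈ 529396 · 1.0580568e-04 ≈ 56.01310.
Here α = 1, so p = 7/n is exactly at the triangle threshold p ~ 1/n. Asymptotically E[X] → c³/6 = 7³/6 = 343/6 ≈ 57.16667, a bounded constant. In this regime the triangle count is asymptotically Poisson(c³/6).

E[X] ≈ 56.01310; in regime p = Θ(1/n^{1}) E[X] stays bounded (at the triangle threshold p ~ 1/n).


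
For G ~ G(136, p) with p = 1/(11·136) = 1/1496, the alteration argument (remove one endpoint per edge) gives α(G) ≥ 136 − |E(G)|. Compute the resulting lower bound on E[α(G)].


E[|E(G)|] = C(136, 2)·p = 9180 · (1/1496) = 135/22.
E[α(G)] ≥ n − E[|E(G)|] = 136 − 135/22 = 2857/22.
Numerically: ≈ 129.863636.
(This is only a lower bound; the true E[α(G)] may be larger.)

E[α(G)] ≥ 2857/22 ≈ 129.863636.


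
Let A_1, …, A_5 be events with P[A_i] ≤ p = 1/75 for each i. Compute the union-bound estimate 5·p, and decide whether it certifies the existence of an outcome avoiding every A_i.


Union bound: P[∪_{i=1}^{5} A_i] ≤ Σ_i P[A_i] ≤ 5·p = 5·(1/75) = 1/15.
Numerically: 1/15 ≈ 0.067.
Is 1/15 < 1? YES.
Since P[∪ A_i] ≤ 1/15 < 1, the complement has P[∩ A_i^c] ≥ 1 − 1/15 = 14/15 > 0, so some outcome avoids every A_i.

5·p = 1/15 ≈ 0.067; existence CERTIFIED by the union bound.


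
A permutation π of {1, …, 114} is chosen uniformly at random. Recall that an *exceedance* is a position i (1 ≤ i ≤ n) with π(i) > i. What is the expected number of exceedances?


Write X = Σ_{i=1}^{114} X_i, where X_i = 1_{π(i) > i}.
For each fixed i, π(i) is uniform over {1, …, 114} (marginal of a uniform permutation), so P[π(i) > i] = (n − i)/n. Summing: Σ_{i=1}^{114} (n − i)/n = (0 + 1 + … + 113)/114 = 114(114 − 1)/(2·114) = (114 − 1)/2.
Hence E[X] = Σ_{i=1}^{114} (114 − i)/114 = 113/2 ≈ 56.50000.

E[X] = 113/2 = 56.50000.


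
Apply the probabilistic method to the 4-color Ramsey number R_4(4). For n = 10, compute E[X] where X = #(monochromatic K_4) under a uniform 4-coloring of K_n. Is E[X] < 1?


E[X] = C(10, 4) · 4^{1 − 6} = 210 · 4^{−5} = 210/1024.
As a reduced fraction: E[X] = 105/512 ≈ 0.205078.
Is E[X] < 1? YES.
Since E[X] < 1, there exists a 4-coloring of K_{10} with no monochromatic K_4; hence R_4(4) > 10.

E[X] = 105/512 ≈ 0.205078; E[X] < 1, so R_4(4) > 10.


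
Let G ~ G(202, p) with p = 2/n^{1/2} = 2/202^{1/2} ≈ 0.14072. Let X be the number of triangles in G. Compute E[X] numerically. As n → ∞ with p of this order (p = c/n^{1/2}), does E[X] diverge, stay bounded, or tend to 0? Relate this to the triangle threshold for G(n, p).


Number of potential triangles: C(202, 3) = 1353400.
Each occurs with probability p³ ≈ (0.14072)³ ≈ 2.7865249e-03.
By linearity: E[X] = C(202, 3)·p³ ≈ 1353400 · 2.7865249e-03 ≈ 3771.28284.
Since α = 1/2 < 1, p = c/n^{1/2} ≫ 1/n is above the triangle threshold p ~ 1/n. Asymptotically E[X] ~ (c³/6)·n^{3(1−α)} = (2³/6)·n^{1.5} → ∞; triangles are abundant w.h.p.

E[X] ≈ 3771.28284; in regime p = Θ(1/n^{1/2}) E[X] diverges (above the triangle threshold p ~ 1/n).


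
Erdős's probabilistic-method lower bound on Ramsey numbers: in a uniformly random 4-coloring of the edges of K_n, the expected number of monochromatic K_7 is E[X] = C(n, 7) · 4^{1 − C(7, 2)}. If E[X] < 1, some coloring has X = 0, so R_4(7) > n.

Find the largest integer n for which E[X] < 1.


We need C(n, 7) · 4^{1 − 21} < 1, i.e. C(n, 7) < 4^{21 − 1} = 1099511627776.
Check values of n near the boundary:
  n = 175: C(175, 7) = 883208107275; 883208107275 < 1099511627776? YES
  n = 176: C(176, 7) = 919790691600; 919790691600 < 1099511627776? YES
  n = 177: C(177, 7) = 957664425960; 957664425960 < 1099511627776? YES
  n = 178: C(178, 7) = 996867063280; 996867063280 < 1099511627776? YES
  n = 179: C(179, 7) = 1037437234460; 1037437234460 < 1099511627776? YES
  n = 180: C(180, 7) = 1079414463600; 1079414463600 < 1099511627776? YES
  n = 181: C(181, 7) = 1122839183400; 1122839183400 < 1099511627776? NO
The largest n with C(n, 7) < 1099511627776 is n = 180 (where E[X] = 67463403975/68719476736 ≈ 0.9817217). Hence R_4(7) > 180, i.e. R_4(7) ≥ 181.

Largest n = 180; hence R_4(7) > 180.


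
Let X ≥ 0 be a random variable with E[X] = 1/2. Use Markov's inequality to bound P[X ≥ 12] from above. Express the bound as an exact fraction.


μ = E[X] = 1/2, a = 12.
Markov: P[X ≥ 12] ≤ μ/a = (1/2)/12 = 1/24.
Numerically: ≈ 0.04167.
(Since a = 12 > μ = 0.50000, the bound 1/24 is < 1 and informative.)

P[X ≥ 12] ≤ 1/24 ≈ 0.04167.


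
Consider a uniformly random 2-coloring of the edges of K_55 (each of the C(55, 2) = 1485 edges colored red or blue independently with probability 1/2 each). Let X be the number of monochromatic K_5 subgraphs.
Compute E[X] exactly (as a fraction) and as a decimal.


Let X = Σ_S X_S over the C(55, 5) = 3478761 subsets S of size 5, where X_S = 1 if the K_5 on S is monochromatic.
For a fixed S, the K_5 on S has C(5, 2) = 10 edges. P[all 10 edges red] = (1/2)^10, and likewise for blue, so P[monochromatic] = 2·(1/2)^10 = 2^{1 − 10} = 1/512.
By linearity: E[X] = C(55, 5) · 2^{1 − 10} = 3478761 · 1/512 = 3478761/512.
Numerically: E[X] ≈ 6794.455078.

E[X] = C(55,5)·2^(1−C(5,2)) = 3478761/512 ≈ 6794.455078.


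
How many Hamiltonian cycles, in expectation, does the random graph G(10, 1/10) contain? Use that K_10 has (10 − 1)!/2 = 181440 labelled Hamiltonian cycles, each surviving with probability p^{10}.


K_10 has (10 − 1)!/2 = 181440 labelled Hamiltonian cycles.
For each such Hamiltonian cycle H, let X_H = 1 if all 10 edges of H are present in G. Then P[X_H = 1] = p^{10} = (1/10)^{10} = 1/10000000000.
Summing the indicators: E[X] = Σ_H E[X_H] = 181440 · p^{10} = 181440 · 1/10000000000 = 567/31250000.
Numerically: E[X] ≈ 1.8144e-05.

E[X] = 181440 · (1/10)^{10} = 567/31250000 ≈ 1.8144e-05.


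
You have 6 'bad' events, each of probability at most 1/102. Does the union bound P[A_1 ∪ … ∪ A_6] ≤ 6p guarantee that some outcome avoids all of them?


Union bound: P[∪_{i=1}^{6} A_i] ≤ Σ_i P[A_i] ≤ 6·p = 6·(1/102) = 1/17.
Numerically: 1/17 ≈ 0.058824.
Is 1/17 < 1? YES.
Since P[∪ A_i] ≤ 1/17 < 1, the complement has P[∩ A_i^c] ≥ 1 − 1/17 = 16/17 > 0, so some outcome avoids every A_i.

6·p = 1/17 ≈ 0.058824; existence CERTIFIED by the union bound.


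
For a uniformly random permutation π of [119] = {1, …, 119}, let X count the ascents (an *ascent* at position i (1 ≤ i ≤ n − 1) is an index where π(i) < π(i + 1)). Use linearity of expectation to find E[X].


Write X = Σ X_I over i = 1, …, 118, with X_I the indicator of one ascent.
There are 118 indicators.
For each fixed i, the pair (π(i), π(i+1)) is a uniformly random ordered pair of distinct values from {1, …, 119}; by symmetry P[π(i) < π(i+1)] = 1/2.
By linearity: E[X] = 118 · (1/2) = (119 − 1) · (1/2) = 59 ≈ 59.000.

E[X] = 59 = 59.000.


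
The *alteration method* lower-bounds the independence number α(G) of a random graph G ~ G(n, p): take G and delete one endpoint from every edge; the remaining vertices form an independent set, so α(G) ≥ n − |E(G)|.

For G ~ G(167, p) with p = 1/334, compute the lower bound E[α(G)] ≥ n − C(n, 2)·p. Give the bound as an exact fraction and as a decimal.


E[|E(G)|] = C(167, 2)·p = 13861 · (1/334) = 83/2.
E[α(G)] ≥ n − E[|E(G)|] = 167 − 83/2 = 251/2.
Numerically: ≈ 125.500000.
(This is only a lower bound; the true E[α(G)] may be larger.)

E[α(G)] ≥ 251/2 ≈ 125.500000.


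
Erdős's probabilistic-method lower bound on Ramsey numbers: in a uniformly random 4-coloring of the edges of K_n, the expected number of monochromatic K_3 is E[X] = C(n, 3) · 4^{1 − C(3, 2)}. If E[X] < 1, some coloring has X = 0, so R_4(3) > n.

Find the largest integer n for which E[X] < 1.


We need C(n, 3) · 4^{1 − 3} < 1, i.e. C(n, 3) < 4^{3 − 1} = 16.
Check values of n near the boundary:
  n = 3: C(3, 3) = 1; 1 < 16? YES
  n = 4: C(4, 3) = 4; 4 < 16? YES
  n = 5: C(5, 3) = 10; 10 < 16? YES
  n = 6: C(6, 3) = 20; 20 < 16? NO
The largest n with C(n, 3) < 16 is n = 5 (where E[X] = 5/8 ≈ 0.625). Hence R_4(3) > 5, i.e. R_4(3) ≥ 6.

Largest n = 5; hence R_4(3) > 5.


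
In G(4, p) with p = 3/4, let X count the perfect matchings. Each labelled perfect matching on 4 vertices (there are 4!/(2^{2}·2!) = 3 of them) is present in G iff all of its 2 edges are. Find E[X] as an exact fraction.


K_4 has 4!/(2^{2}·2!) = 3 labelled perfect matchings.
For each such perfect matching H, let X_H = 1 if all 2 edges of H are present in G. Then P[X_H = 1] = p^{2} = (3/4)^{2} = 9/16.
By linearity of expectation: E[X] = Σ_H E[X_H] = 3 · p^{2} = 3 · 9/16 = 27/16.
Numerically: E[X] ≈ 1.6875.

E[X] = 3 · (3/4)^{2} = 27/16 ≈ 1.6875.


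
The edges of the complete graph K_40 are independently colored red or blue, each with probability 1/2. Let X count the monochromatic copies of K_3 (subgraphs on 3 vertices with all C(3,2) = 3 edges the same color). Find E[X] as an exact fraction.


Let X = Σ_S X_S over the C(40, 3) = 9880 subsets S of size 3, where X_S = 1 if the K_3 on S is monochromatic.
For a fixed S, the K_3 on S has C(3, 2) = 3 edges. P[all 3 edges red] = (1/2)^3, and likewise for blue, so P[monochromatic] = 2·(1/2)^3 = 2^{1 − 3} = 1/4.
By linearity of expectation: E[X] = C(40, 3) · 2^{1 − 3} = 9880 · 1/4 = 2470.
Numerically: E[X] ≈ 2470.000.

E[X] = C(40,3)·2^(1−C(3,2)) = 2470 ≈ 2470.000.


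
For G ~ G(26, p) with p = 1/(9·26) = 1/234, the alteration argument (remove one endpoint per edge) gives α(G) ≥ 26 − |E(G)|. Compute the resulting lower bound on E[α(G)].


E[|E(G)|] = C(26, 2)·p = 325 · (1/234) = 25/18.
E[α(G)] ≥ n − E[|E(G)|] = 26 − 25/18 = 443/18.
Numerically: ≈ 24.6111.
(This is only a lower bound; the true E[α(G)] may be larger.)

E[α(G)] ≥ 443/18 ≈ 24.6111.


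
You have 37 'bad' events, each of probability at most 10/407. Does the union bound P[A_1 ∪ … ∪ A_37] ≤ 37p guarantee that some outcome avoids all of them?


Union bound: P[∪_{i=1}^{37} A_i] ≤ Σ_i P[A_i] ≤ 37·p = 37·(10/407) = 10/11.
Numerically: 10/11 ≈ 0.90909.
Is 10/11 < 1? YES.
Since P[∪ A_i] ≤ 10/11 < 1, the complement has P[∩ A_i^c] ≥ 1 − 10/11 = 1/11 > 0, so some outcome avoids every A_i.

37·p = 10/11 ≈ 0.90909; existence CERTIFIED by the union bound.


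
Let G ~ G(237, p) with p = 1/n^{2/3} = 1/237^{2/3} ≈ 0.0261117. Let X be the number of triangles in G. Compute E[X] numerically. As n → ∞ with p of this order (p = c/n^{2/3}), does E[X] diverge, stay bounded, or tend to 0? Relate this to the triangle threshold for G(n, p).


Number of potential triangles: C(237, 3) = 2190670.
Each occurs with probability p³ ≈ (0.0261117)³ ≈ 1.78034147e-05.
By linearity: E[X] = C(237, 3)·p³ ≈ 2190670 · 1.78034147e-05 ≈ 39.001406.
Since α = 2/3 < 1, p = c/n^{2/3} ≫ 1/n is above the triangle threshold p ~ 1/n. Asymptotically E[X] ~ (c³/6)·n^{3(1−α)} = (1³/6)·n^{1} → ∞; triangles are abundant w.h.p.

E[X] ≈ 39.001406; in regime p = Θ(1/n^{2/3}) E[X] diverges (above the triangle threshold p ~ 1/n).


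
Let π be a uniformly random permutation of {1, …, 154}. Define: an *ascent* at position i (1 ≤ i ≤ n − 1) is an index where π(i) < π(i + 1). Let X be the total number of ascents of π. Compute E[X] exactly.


Write X = Σ X_I over i = 1, …, 153, with X_I the indicator of one ascent.
There are 153 indicators.
For each fixed i, the pair (π(i), π(i+1)) is a uniformly random ordered pair of distinct values from {1, …, 154}; by symmetry P[π(i) < π(i+1)] = 1/2.
By linearity: E[X] = 153 · (1/2) = (154 − 1) · (1/2) = 153/2 ≈ 76.5000.

E[X] = 153/2 = 76.5000.
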